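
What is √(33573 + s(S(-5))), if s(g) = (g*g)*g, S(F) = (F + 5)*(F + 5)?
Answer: 19*√93 ≈ 183.23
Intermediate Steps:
S(F) = (5 + F)² (S(F) = (5 + F)*(5 + F) = (5 + F)²)
s(g) = g³ (s(g) = g²*g = g³)
√(33573 + s(S(-5))) = √(33573 + ((5 - 5)²)³) = √(33573 + (0²)³) = √(33573 + 0³) = √(33573 + 0) = √33573 = 19*√93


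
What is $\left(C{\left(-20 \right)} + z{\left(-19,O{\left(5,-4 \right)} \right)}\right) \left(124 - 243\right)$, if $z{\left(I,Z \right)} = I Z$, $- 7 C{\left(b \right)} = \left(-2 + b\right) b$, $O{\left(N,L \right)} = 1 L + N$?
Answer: $9741$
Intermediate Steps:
$O{\left(N,L \right)} = L + N$
$C{\left(b \right)} = - \frac{b \left(-2 + b\right)}{7}$ ($C{\left(b \right)} = - \frac{\left(-2 + b\right) b}{7} = - \frac{b \left(-2 + b\right)}{7}$)
$\left(C{\left(-20 \right)} + z{\left(-19,O{\left(5,-4 \right)} \right)}\right) \left(124 - 243\right) = \left(\frac{1}{7} \left(-20\right) \left(2 - -20\right) - 19 \left(-4 + 5\right)\right) \left(124 - 243\right) = \left(\frac{1}{7} \left(-20\right) \left(2 + 20\right) - 19\right) \left(124 - 243\right) = \left(\frac{1}{7} \left(-20\right) 22 - 19\right) \left(124 - 243\right) = \left(- \frac{440}{7} - 19\right) \left(-119\right) = \left(- \frac{573}{7}\right) \left(-119\right) = 9741$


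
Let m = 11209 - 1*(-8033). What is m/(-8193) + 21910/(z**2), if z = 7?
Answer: 8503132/19117 ≈ 444.79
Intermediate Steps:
m = 19242 (m = 11209 + 8033 = 19242)
m/(-8193) + 21910/(z**2) = 19242/(-8193) + 21910/(7**2) = 19242*(-1/8193) + 21910/49 = -6414/2731 + 21910*(1/49) = -6414/2731 + 3130/7 = 8503132/19117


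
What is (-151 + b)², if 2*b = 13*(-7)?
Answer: 154449/4 ≈ 38612.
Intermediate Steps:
b = -91/2 (b = (13*(-7))/2 = (½)*(-91) = -91/2 ≈ -45.500)
(-151 + b)² = (-151 - 91/2)² = (-393/2)² = 154449/4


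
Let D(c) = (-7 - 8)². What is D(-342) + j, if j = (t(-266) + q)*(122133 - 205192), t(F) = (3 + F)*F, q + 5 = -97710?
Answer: 2305468888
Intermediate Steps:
q = -97715 (q = -5 - 97710 = -97715)
D(c) = 225 (D(c) = (-15)² = 225)
t(F) = F*(3 + F)
j = 2305468663 (j = (-266*(3 - 266) - 97715)*(122133 - 205192) = (-266*(-263) - 97715)*(-83059) = (69958 - 97715)*(-83059) = -27757*(-83059) = 2305468663)
D(-342) + j = 225 + 2305468663 = 2305468888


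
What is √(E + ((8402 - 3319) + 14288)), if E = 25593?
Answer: 6*√1249 ≈ 212.05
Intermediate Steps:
√(E + ((8402 - 3319) + 14288)) = √(25593 + ((8402 - 3319) + 14288)) = √(25593 + (5083 + 14288)) = √(25593 + 19371) = √44964 = 6*√1249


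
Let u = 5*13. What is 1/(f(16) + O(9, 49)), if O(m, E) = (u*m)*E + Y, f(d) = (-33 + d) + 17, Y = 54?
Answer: 1/28719 ≈ 3.4820e-5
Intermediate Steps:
u = 65
f(d) = -16 + d
O(m, E) = 54 + 65*E*m (O(m, E) = (65*m)*E + 54 = 65*E*m + 54 = 54 + 65*E*m)
1/(f(16) + O(9, 49)) = 1/((-16 + 16) + (54 + 65*49*9)) = 1/(0 + (54 + 28665)) = 1/(0 + 28719) = 1/28719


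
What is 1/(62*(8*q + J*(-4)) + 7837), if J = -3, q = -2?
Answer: 1/7589 ≈ 0.00013177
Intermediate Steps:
1/(62*(8*q + J*(-4)) + 7837) = 1/(62*(8*(-2) - 3*(-4)) + 7837) = 1/(62*(-16 + 12) + 7837) = 1/(62*(-4) + 7837) = 1/(-248 + 7837) = 1/7589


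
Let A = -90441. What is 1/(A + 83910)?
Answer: -1/6531 ≈ -0.00015312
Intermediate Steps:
1/(A + 83910) = 1/(-90441 + 83910) = 1/(-6531) = -1/6531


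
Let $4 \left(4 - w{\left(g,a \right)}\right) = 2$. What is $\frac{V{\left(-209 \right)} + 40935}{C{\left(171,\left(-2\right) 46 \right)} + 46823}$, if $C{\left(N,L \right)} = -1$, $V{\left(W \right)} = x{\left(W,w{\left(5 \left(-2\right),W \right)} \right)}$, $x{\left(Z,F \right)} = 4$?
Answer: $\frac{40939}{46822} \approx 0.87435$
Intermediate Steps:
$w{\left(g,a \right)} = \frac{7}{2}$ ($w{\left(g,a \right)} = 4 - \frac{1}{2} = \frac{7}{2}$)
$V{\left(W \right)} = 4$
$\frac{V{\left(-209 \right)} + 40935}{C{\left(171,\left(-2\right) 46 \right)} + 46823} = \frac{4 + 40935}{-1 + 46823} = \frac{40939}{46822}$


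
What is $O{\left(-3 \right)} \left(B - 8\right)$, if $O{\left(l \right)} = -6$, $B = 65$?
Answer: $-342$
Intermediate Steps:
$O{\left(-3 \right)} \left(B - 8\right) = - 6 \left(65 - 8\right) = \left(-6\right) 57 = -342$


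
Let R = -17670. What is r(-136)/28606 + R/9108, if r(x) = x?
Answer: -42225559/21711954 ≈ -1.9448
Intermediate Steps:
r(-136)/28606 + R/9108 = -136/28606 - 17670/9108 = -136*1/28606 - 17670*1/9108 = -68/14303 - 2945/1518 = -42225559/21711954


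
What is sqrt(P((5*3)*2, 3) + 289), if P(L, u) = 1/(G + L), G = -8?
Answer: sqrt(139898)/22 ≈ 17.001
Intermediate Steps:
P(L, u) = 1/(-8 + L)
sqrt(P((5*3)*2, 3) + 289) = sqrt(1/(-8 + (5*3)*2) + 289) = sqrt(1/(-8 + 15*2) + 289) = sqrt(1/(-8 + 30) + 289) = sqrt(1/22 + 289) = sqrt(6359/22) = sqrt(139898)/22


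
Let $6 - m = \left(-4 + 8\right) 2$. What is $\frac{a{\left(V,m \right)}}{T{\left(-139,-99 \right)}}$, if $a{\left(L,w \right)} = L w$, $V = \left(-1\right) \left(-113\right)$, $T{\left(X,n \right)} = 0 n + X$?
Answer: $\frac{226}{139} \approx 1.6259$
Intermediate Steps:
$T{\left(X,n \right)} = X$ ($T{\left(X,n \right)} = 0 + X = X$)
$m = -2$ ($m = 6 - \left(-4 + 8\right) 2 = 6 - 4 \cdot 2 = 6 - 8 = -2$)
$V = 113$
$\frac{a{\left(V,m \right)}}{T{\left(-139,-99 \right)}} = \frac{113 \left(-2\right)}{-139} = \left(-226\right) \left(- \frac{1}{139}\right) = \frac{226}{139}$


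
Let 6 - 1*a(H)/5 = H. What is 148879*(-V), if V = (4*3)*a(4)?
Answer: -17865480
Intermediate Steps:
a(H) = 30 - 5*H
V = 120 (V = (4*3)*(30 - 5*4) = 12*(30 - 20) = 12*10 = 120)
148879*(-V) = 148879*(-1*120) = 148879*(-120) = -17865480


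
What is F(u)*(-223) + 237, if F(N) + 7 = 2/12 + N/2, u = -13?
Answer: 9631/3 ≈ 3210.3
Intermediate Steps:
F(N) = -41/6 + N/2 (F(N) = -7 + (2/12 + N/2) = -7 + (2*(1/12) + N*(½)) = -7 + (⅙ + N/2) = -41/6 + N/2)
F(u)*(-223) + 237 = (-41/6 + (½)*(-13))*(-223) + 237 = (-41/6 - 13/2)*(-223) + 237 = -40/3*(-223) + 237 = 8920/3 + 237 = 9631/3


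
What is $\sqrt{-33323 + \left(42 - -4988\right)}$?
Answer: $i \sqrt{28293} \approx 168.21 i$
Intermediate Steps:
$\sqrt{-33323 + \left(42 - -4988\right)} = \sqrt{-33323 + \left(42 + 4988\right)} = \sqrt{-33323 + 5030} = \sqrt{-28293} = i \sqrt{28293}$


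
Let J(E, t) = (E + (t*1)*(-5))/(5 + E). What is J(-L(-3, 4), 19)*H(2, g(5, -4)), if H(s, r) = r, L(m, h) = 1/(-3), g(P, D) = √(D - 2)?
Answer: -71*I*√6/4 ≈ -43.478*I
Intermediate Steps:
g(P, D) = √(-2 + D)
L(m, h) = -⅓
J(E, t) = (E - 5*t)/(5 + E) (J(E, t) = (E + t*(-5))/(5 + E) = (E - 5*t)/(5 + E))
J(-L(-3, 4), 19)*H(2, g(5, -4)) = ((-1*(-⅓) - 5*19)/(5 - 1*(-⅓)))*√(-2 - 4) = ((⅓ - 95)/(5 + ⅓))*√(-6) = (-284/3/(16/3))*(I*√6) = ((3/16)*(-284/3))*(I*√6) = -71*I*√6/4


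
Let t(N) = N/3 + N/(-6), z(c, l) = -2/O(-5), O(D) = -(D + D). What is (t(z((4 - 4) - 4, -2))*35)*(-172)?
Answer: 602/3 ≈ 200.67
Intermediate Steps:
O(D) = -2*D
z(c, l) = -⅕ (z(c, l) = -2/((-2*(-5))) = -2/10 = -2*⅒ = -⅕)
t(N) = N/6 (t(N) = N*(⅓) + N*(-⅙) = N/3 - N/6 = N/6)
(t(z((4 - 4) - 4, -2))*35)*(-172) = (((⅙)*(-⅕))*35)*(-172) = -1/30*35*(-172) = -7/6*(-172) = 602/3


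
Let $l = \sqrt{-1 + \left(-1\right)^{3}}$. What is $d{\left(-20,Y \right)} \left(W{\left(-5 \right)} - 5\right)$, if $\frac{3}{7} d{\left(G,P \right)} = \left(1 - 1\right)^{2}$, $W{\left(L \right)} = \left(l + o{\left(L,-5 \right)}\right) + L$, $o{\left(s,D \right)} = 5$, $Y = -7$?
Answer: $0$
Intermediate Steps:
$l = i \sqrt{2}$ ($l = \sqrt{-1 - 1} = \sqrt{-2} = i \sqrt{2} \approx 1.4142 i$)
$W{\left(L \right)} = 5 + L + i \sqrt{2}$ ($W{\left(L \right)} = \left(i \sqrt{2} + 5\right) + L = \left(5 + i \sqrt{2}\right) + L = 5 + L + i \sqrt{2}$)
$d{\left(G,P \right)} = 0$ ($d{\left(G,P \right)} = \frac{7 \left(1 - 1\right)^{2}}{3} = \frac{7 \cdot 0^{2}}{3} = \frac{7}{3} \cdot 0 = 0$)
$d{\left(-20,Y \right)} \left(W{\left(-5 \right)} - 5\right) = 0 \left(\left(5 - 5 + i \sqrt{2}\right) - 5\right) = 0 \left(i \sqrt{2} - 5\right) = 0 \left(-5 + i \sqrt{2}\right) = 0$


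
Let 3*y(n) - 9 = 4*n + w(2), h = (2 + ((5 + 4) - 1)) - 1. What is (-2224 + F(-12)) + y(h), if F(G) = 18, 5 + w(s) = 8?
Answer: -2190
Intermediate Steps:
w(s) = 3 (w(s) = -5 + 8 = 3)
h = 9 (h = (2 + (9 - 1)) - 1 = (2 + 8) - 1 = 10 - 1 = 9)
y(n) = 4 + 4*n/3 (y(n) = 3 + (4*n + 3)/3 = 3 + (3 + 4*n)/3 = 3 + (1 + 4*n/3) = 4 + 4*n/3)
(-2224 + F(-12)) + y(h) = (-2224 + 18) + (4 + (4/3)*9) = -2206 + (4 + 12) = -2206 + 16 = -2190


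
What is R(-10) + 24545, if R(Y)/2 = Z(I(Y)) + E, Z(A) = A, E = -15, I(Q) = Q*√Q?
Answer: 24515 - 20*I*√10 ≈ 24515.0 - 63.246*I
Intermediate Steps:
I(Q) = Q^(3/2)
R(Y) = -30 + 2*Y^(3/2) (R(Y) = 2*(Y^(3/2) - 15) = 2*(-15 + Y^(3/2)) = -30 + 2*Y^(3/2))
R(-10) + 24545 = (-30 + 2*(-10)^(3/2)) + 24545 = (-30 + 2*(-10*I*√10)) + 24545 = (-30 - 20*I*√10) + 24545 = 24515 - 20*I*√10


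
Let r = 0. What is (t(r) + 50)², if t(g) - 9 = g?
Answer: 3481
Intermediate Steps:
t(g) = 9 + g
(t(r) + 50)² = ((9 + 0) + 50)² = (9 + 50)² = 59² = 3481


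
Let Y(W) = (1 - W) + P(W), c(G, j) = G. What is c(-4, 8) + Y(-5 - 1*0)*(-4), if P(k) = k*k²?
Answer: 472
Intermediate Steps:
P(k) = k³
Y(W) = 1 + W³ - W (Y(W) = (1 - W) + W³ = 1 + W³ - W)
c(-4, 8) + Y(-5 - 1*0)*(-4) = -4 + (1 + (-5 - 1*0)³ - (-5 - 1*0))*(-4) = -4 + (1 + (-5 + 0)³ - (-5 + 0))*(-4) = -4 + (1 + (-5)³ - 1*(-5))*(-4) = -4 + (1 - 125 + 5)*(-4) = -4 - 119*(-4) = -4 + 476 = 472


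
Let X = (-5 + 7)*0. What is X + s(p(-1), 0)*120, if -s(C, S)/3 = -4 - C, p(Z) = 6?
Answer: 3600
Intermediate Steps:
s(C, S) = 12 + 3*C (s(C, S) = -3*(-4 - C) = 12 + 3*C)
X = 0 (X = 2*0 = 0)
X + s(p(-1), 0)*120 = 0 + (12 + 3*6)*120 = 0 + (12 + 18)*120 = 0 + 30*120 = 0 + 3600 = 3600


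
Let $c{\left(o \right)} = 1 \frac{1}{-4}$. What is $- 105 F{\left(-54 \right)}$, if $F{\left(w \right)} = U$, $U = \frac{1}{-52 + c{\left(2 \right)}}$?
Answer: $\frac{420}{209} \approx 2.0096$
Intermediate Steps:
$c{\left(o \right)} = - \frac{1}{4}$ ($c{\left(o \right)} = 1 \left(- \frac{1}{4}\right) = - \frac{1}{4}$)
$U = - \frac{4}{209}$ ($U = \frac{1}{-52 - \frac{1}{4}} = \frac{1}{- \frac{209}{4}} = - \frac{4}{209} \approx -0.019139$)
$F{\left(w \right)} = - \frac{4}{209}$
$- 105 F{\left(-54 \right)} = \left(-105\right) \left(- \frac{4}{209}\right) = \frac{420}{209}$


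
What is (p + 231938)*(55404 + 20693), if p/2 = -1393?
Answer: 17437779744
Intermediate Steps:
p = -2786 (p = 2*(-1393) = -2786)
(p + 231938)*(55404 + 20693) = (-2786 + 231938)*(55404 + 20693) = 229152*76097 = 17437779744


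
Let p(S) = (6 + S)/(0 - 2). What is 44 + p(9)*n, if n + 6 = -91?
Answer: 1543/2 ≈ 771.50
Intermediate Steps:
p(S) = -3 - S/2 (p(S) = (6 + S)/(-2) = (6 + S)*(-½) = -3 - S/2)
n = -97 (n = -6 - 91 = -97)
44 + p(9)*n = 44 + (-3 - ½*9)*(-97) = 44 + (-3 - 9/2)*(-97) = 44 - 15/2*(-97) = 44 + 1455/2 = 1543/2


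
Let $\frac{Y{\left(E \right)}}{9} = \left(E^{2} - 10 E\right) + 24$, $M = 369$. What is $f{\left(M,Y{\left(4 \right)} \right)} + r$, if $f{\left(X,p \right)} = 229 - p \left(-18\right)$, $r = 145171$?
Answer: $145400$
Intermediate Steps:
$Y{\left(E \right)} = 216 - 90 E + 9 E^{2}$ ($Y{\left(E \right)} = 9 \left(\left(E^{2} - 10 E\right) + 24\right) = 9 \left(24 + E^{2} - 10 E\right) = 216 - 90 E + 9 E^{2}$)
$f{\left(X,p \right)} = 229 + 18 p$ ($f{\left(X,p \right)} = 229 - - 18 p = 229 + 18 p$)
$f{\left(M,Y{\left(4 \right)} \right)} + r = \left(229 + 18 \left(216 - 360 + 9 \cdot 4^{2}\right)\right) + 145171 = \left(229 + 18 \left(216 - 360 + 9 \cdot 16\right)\right) + 145171 = \left(229 + 18 \left(216 - 360 + 144\right)\right) + 145171 = \left(229 + 18 \cdot 0\right) + 145171 = \left(229 + 0\right) + 145171 = 229 + 145171 = 145400$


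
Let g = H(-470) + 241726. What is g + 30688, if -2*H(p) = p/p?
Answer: 544827/2 ≈ 2.7241e+5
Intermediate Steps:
H(p) = -½ (H(p) = -p/(2*p) = -½*1 = -½)
g = 483451/2 (g = -½ + 241726 = 483451/2 ≈ 2.4173e+5)
g + 30688 = 483451/2 + 30688 = 544827/2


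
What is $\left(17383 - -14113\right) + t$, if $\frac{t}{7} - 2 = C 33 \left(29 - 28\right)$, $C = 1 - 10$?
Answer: $29431$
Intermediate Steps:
$C = -9$ ($C = 1 - 10 = -9$)
$t = -2065$ ($t = 14 + 7 \left(- 9 \cdot 33 \left(29 - 28\right)\right) = 14 + 7 \left(- 9 \cdot 33 \cdot 1\right) = 14 + 7 \left(\left(-9\right) 33\right) = 14 + 7 \left(-297\right) = 14 - 2079 = -2065$)
$\left(17383 - -14113\right) + t = \left(17383 - -14113\right) - 2065 = \left(17383 + 14113\right) - 2065 = 31496 - 2065 = 29431$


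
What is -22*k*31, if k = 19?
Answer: -12958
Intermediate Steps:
-22*k*31 = -22*19*31 = -418*31 = -12958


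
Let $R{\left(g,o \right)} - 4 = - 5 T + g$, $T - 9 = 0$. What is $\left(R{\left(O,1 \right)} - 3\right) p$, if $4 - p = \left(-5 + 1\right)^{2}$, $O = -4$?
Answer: $576$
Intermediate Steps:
$T = 9$ ($T = 9 + 0 = 9$)
$R{\left(g,o \right)} = -41 + g$ ($R{\left(g,o \right)} = 4 + \left(\left(-5\right) 9 + g\right) = 4 + \left(-45 + g\right) = -41 + g$)
$p = -12$ ($p = 4 - \left(-5 + 1\right)^{2} = 4 - \left(-4\right)^{2} = 4 - 16 = -12$)
$\left(R{\left(O,1 \right)} - 3\right) p = \left(\left(-41 - 4\right) - 3\right) \left(-12\right) = \left(-45 - 3\right) \left(-12\right) = \left(-48\right) \left(-12\right) = 576$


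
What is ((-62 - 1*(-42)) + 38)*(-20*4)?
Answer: -1440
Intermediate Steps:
((-62 - 1*(-42)) + 38)*(-20*4) = ((-62 + 42) + 38)*(-80) = (-20 + 38)*(-80) = 18*(-80) = -1440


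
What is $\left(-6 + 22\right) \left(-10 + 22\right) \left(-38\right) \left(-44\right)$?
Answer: $321024$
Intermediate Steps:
$\left(-6 + 22\right) \left(-10 + 22\right) \left(-38\right) \left(-44\right) = 16 \cdot 12 \left(-38\right) \left(-44\right) = 192 \left(-38\right) \left(-44\right) = \left(-7296\right) \left(-44\right) = 321024$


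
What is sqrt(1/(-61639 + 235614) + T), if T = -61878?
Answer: I*sqrt(74915201115991)/34795 ≈ 248.75*I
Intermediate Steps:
sqrt(1/(-61639 + 235614) + T) = sqrt(1/(-61639 + 235614) - 61878) = sqrt(1/173975 - 61878) = sqrt(-10765225049/173975) = I*sqrt(74915201115991)/34795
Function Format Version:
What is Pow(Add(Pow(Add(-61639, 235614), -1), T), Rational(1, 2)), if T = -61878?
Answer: Mul(Rational(1, 34795), I, Pow(74915201115991, Rational(1, 2))) ≈ Mul(248.75, I)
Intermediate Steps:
Pow(Add(Pow(Add(-61639, 235614), -1), T), Rational(1, 2)) = Pow(Add(Pow(Add(-61639, 235614), -1), -61878), Rational(1, 2)) = Pow(Add(Pow(173975, -1), -61878), Rational(1, 2)) = Pow(Add(Rational(1, 173975), -61878), Rational(1, 2)) = Pow(Rational(-10765225049, 173975), Rational(1, 2)) = Mul(Rational(1, 34795), I, Pow(74915201115991, Rational(1, 2)))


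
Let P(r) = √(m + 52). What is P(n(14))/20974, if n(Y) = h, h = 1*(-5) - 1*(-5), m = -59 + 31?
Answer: √6/10487 ≈ 0.00023357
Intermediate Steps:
m = -28
h = 0 (h = -5 + 5 = 0)
n(Y) = 0
P(r) = 2*√6 (P(r) = √(-28 + 52) = √24 = 2*√6)
P(n(14))/20974 = (2*√6)/20974 = (2*√6)*(1/20974) = √6/10487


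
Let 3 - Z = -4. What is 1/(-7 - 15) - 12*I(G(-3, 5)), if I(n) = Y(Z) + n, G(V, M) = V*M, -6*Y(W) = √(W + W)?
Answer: 3959/22 + 2*√14 ≈ 187.44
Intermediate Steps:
Z = 7 (Z = 3 - 1*(-4) = 3 + 4 = 7)
Y(W) = -√2*√W/6 (Y(W) = -√(W + W)/6 = -√2*√W/6)
G(V, M) = M*V
I(n) = n - √14/6 (I(n) = -√2*√7/6 + n = -√14/6 + n = n - √14/6)
1/(-7 - 15) - 12*I(G(-3, 5)) = 1/(-7 - 15) - 12*(5*(-3) - √14/6) = 1/(-22) - 12*(-15 - √14/6) = -1/22 + (180 + 2*√14) = 3959/22 + 2*√14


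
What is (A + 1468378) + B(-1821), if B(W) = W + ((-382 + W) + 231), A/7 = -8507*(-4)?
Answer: 1702781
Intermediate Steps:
A = 238196 (A = 7*(-8507*(-4)) = 7*34028 = 238196)
B(W) = -151 + 2*W (B(W) = W + (-151 + W) = -151 + 2*W)
(A + 1468378) + B(-1821) = (238196 + 1468378) + (-151 + 2*(-1821)) = 1706574 + (-151 - 3642) = 1706574 - 3793 = 1702781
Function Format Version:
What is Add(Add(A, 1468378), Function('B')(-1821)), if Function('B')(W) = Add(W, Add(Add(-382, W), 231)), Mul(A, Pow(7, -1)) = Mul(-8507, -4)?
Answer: 1702781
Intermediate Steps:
A = 238196 (A = Mul(7, Mul(-8507, -4)) = Mul(7, 34028) = 238196)
Function('B')(W) = Add(-151, Mul(2, W)) (Function('B')(W) = Add(W, Add(-151, W)) = Add(-151, Mul(2, W)))
Add(Add(A, 1468378), Function('B')(-1821)) = Add(Add(238196, 1468378), Add(-151, Mul(2, -1821))) = Add(1706574, Add(-151, -3642)) = Add(1706574, -3793) = 1702781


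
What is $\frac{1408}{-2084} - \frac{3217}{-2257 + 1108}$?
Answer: $\frac{1271609}{598629} \approx 2.1242$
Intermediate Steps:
$\frac{1408}{-2084} - \frac{3217}{-2257 + 1108} = 1408 \left(- \frac{1}{2084}\right) - \frac{3217}{-1149} = - \frac{352}{521} - - \frac{3217}{1149} = - \frac{352}{521} + \frac{3217}{1149} = \frac{1271609}{598629}$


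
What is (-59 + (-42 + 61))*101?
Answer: -4040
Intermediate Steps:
(-59 + (-42 + 61))*101 = (-59 + 19)*101 = -40*101 = -4040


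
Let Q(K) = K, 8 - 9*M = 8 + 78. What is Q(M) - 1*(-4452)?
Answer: 13330/3 ≈ 4443.3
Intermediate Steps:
M = -26/3 (M = 8/9 - (8 + 78)/9 = 8/9 - 1/9*86 = 8/9 - 86/9 = -26/3 ≈ -8.6667)
Q(M) - 1*(-4452) = -26/3 - 1*(-4452) = -26/3 + 4452 = 13330/3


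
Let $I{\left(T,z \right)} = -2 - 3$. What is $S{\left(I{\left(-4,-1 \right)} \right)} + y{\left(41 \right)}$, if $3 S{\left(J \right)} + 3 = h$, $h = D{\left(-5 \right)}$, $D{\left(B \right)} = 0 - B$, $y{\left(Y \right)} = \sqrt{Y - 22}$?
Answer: $\frac{2}{3} + \sqrt{19} \approx 5.0256$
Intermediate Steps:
$y{\left(Y \right)} = \sqrt{-22 + Y}$
$D{\left(B \right)} = - B$
$h = 5$ ($h = \left(-1\right) \left(-5\right) = 5$)
$I{\left(T,z \right)} = -5$ ($I{\left(T,z \right)} = -2 - 3 = -5$)
$S{\left(J \right)} = \frac{2}{3}$ ($S{\left(J \right)} = -1 + \frac{1}{3} \cdot 5 = -1 + \frac{5}{3} = \frac{2}{3}$)
$S{\left(I{\left(-4,-1 \right)} \right)} + y{\left(41 \right)} = \frac{2}{3} + \sqrt{-22 + 41} = \frac{2}{3} + \sqrt{19}$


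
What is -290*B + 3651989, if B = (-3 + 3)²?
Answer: 3651989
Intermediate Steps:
B = 0 (B = 0² = 0)
-290*B + 3651989 = -290*0 + 3651989 = 0 + 3651989 = 3651989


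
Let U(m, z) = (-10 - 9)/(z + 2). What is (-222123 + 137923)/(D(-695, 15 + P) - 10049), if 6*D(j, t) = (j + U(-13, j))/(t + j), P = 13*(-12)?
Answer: 36585826200/4366340837 ≈ 8.3791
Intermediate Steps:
P = -156
U(m, z) = -19/(2 + z)
D(j, t) = (j - 19/(2 + j))/(6*(j + t)) (D(j, t) = ((j - 19/(2 + j))/(t + j))/6 = ((j - 19/(2 + j))/(j + t))/6 = (j - 19/(2 + j))/(6*(j + t)))
(-222123 + 137923)/(D(-695, 15 + P) - 10049) = (-222123 + 137923)/((-19 - 695*(2 - 695))/(6*(2 - 695)*(-695 + (15 - 156))) - 10049) = -84200/((⅙)*(-19 - 695*(-693))/(-693*(-695 - 141)) - 10049) = -84200/((⅙)*(-1/693)*(-19 + 481635)/(-836) - 10049) = -84200/((⅙)*(-1/693)*(-1/836)*481616 - 10049) = -84200/(60202/434511 - 10049) = -84200/(-4366340837/434511) = -84200*(-434511/4366340837) = 36585826200/4366340837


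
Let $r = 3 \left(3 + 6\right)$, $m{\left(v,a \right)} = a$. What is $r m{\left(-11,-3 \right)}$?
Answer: $-81$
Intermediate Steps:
$r = 27$ ($r = 3 \cdot 9 = 27$)
$r m{\left(-11,-3 \right)} = 27 \left(-3\right) = -81$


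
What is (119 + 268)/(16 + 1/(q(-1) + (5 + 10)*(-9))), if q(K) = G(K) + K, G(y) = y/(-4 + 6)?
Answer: 105651/4366 ≈ 24.199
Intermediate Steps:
G(y) = y/2
q(K) = 3*K/2 (q(K) = K/2 + K = 3*K/2)
(119 + 268)/(16 + 1/(q(-1) + (5 + 10)*(-9))) = (119 + 268)/(16 + 1/((3/2)*(-1) + (5 + 10)*(-9))) = 387/(16 + 1/(-3/2 + 15*(-9))) = 387/(16 + 1/(-3/2 - 135)) = 387/(16 + 1/(-273/2)) = 387/(16 - 2/273) = 387/(4366/273) = 387*(273/4366) = 105651/4366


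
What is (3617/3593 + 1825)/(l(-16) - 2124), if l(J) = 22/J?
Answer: -52486736/61091779 ≈ -0.85915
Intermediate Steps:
(3617/3593 + 1825)/(l(-16) - 2124) = (3617/3593 + 1825)/(22/(-16) - 2124) = (3617*(1/3593) + 1825)/(22*(-1/16) - 2124) = (3617/3593 + 1825)/(-11/8 - 2124) = 6560842/(3593*(-17003/8)) = (6560842/3593)*(-8/17003) = -52486736/61091779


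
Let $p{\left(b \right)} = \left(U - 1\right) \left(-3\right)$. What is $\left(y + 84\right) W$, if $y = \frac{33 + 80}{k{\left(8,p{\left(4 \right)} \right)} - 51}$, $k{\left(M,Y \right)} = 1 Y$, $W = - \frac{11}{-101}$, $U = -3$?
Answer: $\frac{34793}{3939} \approx 8.8329$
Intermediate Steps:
$W = \frac{11}{101}$ ($W = \left(-11\right) \left(- \frac{1}{101}\right) = \frac{11}{101} \approx 0.10891$)
$p{\left(b \right)} = 12$ ($p{\left(b \right)} = \left(-3 - 1\right) \left(-3\right) = \left(-4\right) \left(-3\right) = 12$)
$k{\left(M,Y \right)} = Y$
$y = - \frac{113}{39}$ ($y = \frac{33 + 80}{12 - 51} = \frac{113}{-39} = 113 \left(- \frac{1}{39}\right) = - \frac{113}{39} \approx -2.8974$)
$\left(y + 84\right) W = \left(- \frac{113}{39} + 84\right) \frac{11}{101} = \frac{3163}{39} \cdot \frac{11}{101} = \frac{34793}{3939}$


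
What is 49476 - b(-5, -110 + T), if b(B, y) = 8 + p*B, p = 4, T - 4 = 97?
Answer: 49488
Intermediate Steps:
T = 101 (T = 4 + 97 = 101)
b(B, y) = 8 + 4*B
49476 - b(-5, -110 + T) = 49476 - (8 + 4*(-5)) = 49476 - (8 - 20) = 49476 - 1*(-12) = 49476 + 12 = 49488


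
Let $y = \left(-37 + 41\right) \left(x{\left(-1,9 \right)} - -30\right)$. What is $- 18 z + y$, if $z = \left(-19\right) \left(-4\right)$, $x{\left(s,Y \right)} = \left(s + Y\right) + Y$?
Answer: $-1180$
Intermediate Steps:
$x{\left(s,Y \right)} = s + 2 Y$ ($x{\left(s,Y \right)} = \left(Y + s\right) + Y = s + 2 Y$)
$z = 76$
$y = 188$ ($y = \left(-37 + 41\right) \left(\left(-1 + 2 \cdot 9\right) - -30\right) = 4 \left(\left(-1 + 18\right) + 30\right) = 4 \left(17 + 30\right) = 4 \cdot 47 = 188$)
$- 18 z + y = \left(-18\right) 76 + 188 = -1368 + 188 = -1180$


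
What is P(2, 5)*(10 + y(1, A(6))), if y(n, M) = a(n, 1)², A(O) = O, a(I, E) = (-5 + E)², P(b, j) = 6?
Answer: 1596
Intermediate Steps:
y(n, M) = 256 (y(n, M) = ((-5 + 1)²)² = ((-4)²)² = 16² = 256)
P(2, 5)*(10 + y(1, A(6))) = 6*(10 + 256) = 6*266 = 1596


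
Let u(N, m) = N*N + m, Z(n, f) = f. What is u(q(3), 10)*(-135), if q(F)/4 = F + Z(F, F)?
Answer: -79110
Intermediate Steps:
q(F) = 8*F (q(F) = 4*(F + F) = 4*(2*F) = 8*F)
u(N, m) = m + N**2 (u(N, m) = N**2 + m = m + N**2)
u(q(3), 10)*(-135) = (10 + (8*3)**2)*(-135) = (10 + 24**2)*(-135) = (10 + 576)*(-135) = 586*(-135) = -79110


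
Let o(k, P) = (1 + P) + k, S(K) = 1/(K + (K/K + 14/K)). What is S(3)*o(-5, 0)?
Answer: -6/13 ≈ -0.46154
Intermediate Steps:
S(K) = 1/(1 + K + 14/K) (S(K) = 1/(K + (1 + 14/K)) = 1/(1 + K + 14/K))
o(k, P) = 1 + P + k
S(3)*o(-5, 0) = (3/(14 + 3 + 3²))*(1 + 0 - 5) = (3/(14 + 3 + 9))*(-4) = (3/26)*(-4) = -6/13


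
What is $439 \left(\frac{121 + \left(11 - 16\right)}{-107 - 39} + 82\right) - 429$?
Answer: $\frac{2571075}{73} \approx 35220.0$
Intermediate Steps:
$439 \left(\frac{121 + \left(11 - 16\right)}{-107 - 39} + 82\right) - 429 = 439 \left(\frac{121 - 5}{-146} + 82\right) - 429 = 439 \left(116 \left(- \frac{1}{146}\right) + 82\right) - 429 = 439 \left(- \frac{58}{73} + 82\right) - 429 = 439 \cdot \frac{5928}{73} - 429 = \frac{2602392}{73} - 429 = \frac{2571075}{73}$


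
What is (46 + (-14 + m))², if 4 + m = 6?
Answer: 1156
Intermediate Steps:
m = 2 (m = -4 + 6 = 2)
(46 + (-14 + m))² = (46 + (-14 + 2))² = (46 - 12)² = 34² = 1156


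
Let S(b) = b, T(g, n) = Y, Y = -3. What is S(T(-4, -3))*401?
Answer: -1203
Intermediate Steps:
T(g, n) = -3
S(T(-4, -3))*401 = -3*401 = -1203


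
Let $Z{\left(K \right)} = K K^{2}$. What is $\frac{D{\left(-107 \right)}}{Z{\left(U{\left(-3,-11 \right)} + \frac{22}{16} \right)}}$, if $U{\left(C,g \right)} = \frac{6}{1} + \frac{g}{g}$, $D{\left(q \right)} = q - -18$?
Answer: $- \frac{45568}{300763} \approx -0.15151$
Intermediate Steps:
$D{\left(q \right)} = 18 + q$ ($D{\left(q \right)} = q + 18 = 18 + q$)
$U{\left(C,g \right)} = 7$ ($U{\left(C,g \right)} = 6 \cdot 1 + 1 = 6 + 1 = 7$)
$Z{\left(K \right)} = K^{3}$
$\frac{D{\left(-107 \right)}}{Z{\left(U{\left(-3,-11 \right)} + \frac{22}{16} \right)}} = \frac{18 - 107}{\left(7 + \frac{22}{16}\right)^{3}} = - \frac{89}{\left(7 + 22 \cdot \frac{1}{16}\right)^{3}} = - \frac{89}{\left(7 + \frac{11}{8}\right)^{3}} = - \frac{89}{\left(\frac{67}{8}\right)^{3}} = - \frac{89}{\frac{300763}{512}} = \left(-89\right) \frac{512}{300763} = - \frac{45568}{300763}$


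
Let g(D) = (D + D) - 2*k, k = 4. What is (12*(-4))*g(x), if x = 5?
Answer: -96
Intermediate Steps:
g(D) = -8 + 2*D (g(D) = (D + D) - 2*4 = 2*D - 8 = -8 + 2*D)
(12*(-4))*g(x) = (12*(-4))*(-8 + 2*5) = -48*(-8 + 10) = -48*2 = -96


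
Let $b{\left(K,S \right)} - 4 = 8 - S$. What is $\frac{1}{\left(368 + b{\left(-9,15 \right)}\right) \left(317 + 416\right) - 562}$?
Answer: $\frac{1}{266983} \approx 3.7456 \cdot 10^{-6}$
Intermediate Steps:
$b{\left(K,S \right)} = 12 - S$ ($b{\left(K,S \right)} = 4 - \left(-8 + S\right) = 12 - S$)
$\frac{1}{\left(368 + b{\left(-9,15 \right)}\right) \left(317 + 416\right) - 562} = \frac{1}{\left(368 + \left(12 - 15\right)\right) \left(317 + 416\right) - 562} = \frac{1}{\left(368 + \left(12 - 15\right)\right) 733 - 562} = \frac{1}{\left(368 - 3\right) 733 - 562} = \frac{1}{365 \cdot 733 - 562} = \frac{1}{267545 - 562} = \frac{1}{266983}$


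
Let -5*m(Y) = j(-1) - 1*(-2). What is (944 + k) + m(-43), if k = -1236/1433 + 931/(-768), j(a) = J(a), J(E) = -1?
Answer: 5182050281/5502720 ≈ 941.73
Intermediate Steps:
j(a) = -1
k = -2283371/1100544 (k = -1236*1/1433 + 931*(-1/768) = -1236/1433 - 931/768 = -2283371/1100544 ≈ -2.0748)
m(Y) = -1/5 (m(Y) = -(-1 - 1*(-2))/5 = -(-1 + 2)/5 = -1/5*1 = -1/5)
(944 + k) + m(-43) = (944 - 2283371/1100544) - 1/5 = 1036630165/1100544 - 1/5 = 5182050281/5502720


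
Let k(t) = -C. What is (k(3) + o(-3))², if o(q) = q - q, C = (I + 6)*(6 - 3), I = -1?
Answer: 225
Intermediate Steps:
C = 15 (C = (-1 + 6)*(6 - 3) = 5*3 = 15)
k(t) = -15 (k(t) = -1*15 = -15)
o(q) = 0
(k(3) + o(-3))² = (-15 + 0)² = (-15)² = 225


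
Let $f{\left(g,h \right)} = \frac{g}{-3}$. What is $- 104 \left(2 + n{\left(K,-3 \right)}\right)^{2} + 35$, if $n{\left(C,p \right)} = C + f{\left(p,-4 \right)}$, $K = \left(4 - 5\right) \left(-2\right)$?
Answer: $-2565$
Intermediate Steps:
$K = 2$ ($K = \left(-1\right) \left(-2\right) = 2$)
$f{\left(g,h \right)} = - \frac{g}{3}$ ($f{\left(g,h \right)} = g \left(- \frac{1}{3}\right) = - \frac{g}{3}$)
$n{\left(C,p \right)} = C - \frac{p}{3}$
$- 104 \left(2 + n{\left(K,-3 \right)}\right)^{2} + 35 = - 104 \left(2 + \left(2 - -1\right)\right)^{2} + 35 = - 104 \left(2 + \left(2 + 1\right)\right)^{2} + 35 = - 104 \left(2 + 3\right)^{2} + 35 = - 104 \cdot 5^{2} + 35 = \left(-104\right) 25 + 35 = -2600 + 35 = -2565$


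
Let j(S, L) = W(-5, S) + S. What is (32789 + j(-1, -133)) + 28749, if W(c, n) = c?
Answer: 61532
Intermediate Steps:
j(S, L) = -5 + S
(32789 + j(-1, -133)) + 28749 = (32789 + (-5 - 1)) + 28749 = (32789 - 6) + 28749 = 32783 + 28749 = 61532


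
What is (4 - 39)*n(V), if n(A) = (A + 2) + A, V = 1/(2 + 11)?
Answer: -980/13 ≈ -75.385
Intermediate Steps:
V = 1/13 ≈ 0.076923
n(A) = 2 + 2*A (n(A) = (2 + A) + A = 2 + 2*A)
(4 - 39)*n(V) = (4 - 39)*(2 + 2*(1/13)) = -35*(2 + 2/13) = -35*28/13 = -980/13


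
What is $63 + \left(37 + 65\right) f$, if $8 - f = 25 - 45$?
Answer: $2919$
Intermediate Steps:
$f = 28$ ($f = 8 - \left(25 - 45\right) = 8 - -20 = 8 + 20 = 28$)
$63 + \left(37 + 65\right) f = 63 + \left(37 + 65\right) 28 = 63 + 102 \cdot 28 = 63 + 2856 = 2919$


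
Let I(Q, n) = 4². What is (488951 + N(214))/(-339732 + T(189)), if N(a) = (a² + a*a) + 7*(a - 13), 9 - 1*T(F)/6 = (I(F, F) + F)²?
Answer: -290975/295914 ≈ -0.98331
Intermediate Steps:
I(Q, n) = 16
T(F) = 54 - 6*(16 + F)²
N(a) = -91 + 2*a² + 7*a (N(a) = (a² + a²) + 7*(-13 + a) = 2*a² + (-91 + 7*a) = -91 + 2*a² + 7*a)
(488951 + N(214))/(-339732 + T(189)) = (488951 + (-91 + 2*214² + 7*214))/(-339732 + (54 - 6*(16 + 189)²)) = (488951 + (-91 + 2*45796 + 1498))/(-339732 + (54 - 6*205²)) = (488951 + (-91 + 91592 + 1498))/(-339732 + (54 - 6*42025)) = (488951 + 92999)/(-339732 + (54 - 252150)) = 581950/(-339732 - 252096) = 581950/(-591828) = 581950*(-1/591828) = -290975/295914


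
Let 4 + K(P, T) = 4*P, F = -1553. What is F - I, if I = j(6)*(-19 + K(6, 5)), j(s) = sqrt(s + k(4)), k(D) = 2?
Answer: -1553 - 2*sqrt(2) ≈ -1555.8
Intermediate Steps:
K(P, T) = -4 + 4*P
j(s) = sqrt(2 + s) (j(s) = sqrt(s + 2) = sqrt(2 + s))
I = 2*sqrt(2) (I = sqrt(2 + 6)*(-19 + (-4 + 4*6)) = sqrt(8)*(-19 + (-4 + 24)) = (2*sqrt(2))*(-19 + 20) = (2*sqrt(2))*1 = 2*sqrt(2) ≈ 2.8284)
F - I = -1553 - 2*sqrt(2)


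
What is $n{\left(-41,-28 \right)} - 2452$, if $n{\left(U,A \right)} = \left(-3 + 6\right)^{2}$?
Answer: $-2443$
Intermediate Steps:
$n{\left(U,A \right)} = 9$ ($n{\left(U,A \right)} = 3^{2} = 9$)
$n{\left(-41,-28 \right)} - 2452 = 9 - 2452 = -2443$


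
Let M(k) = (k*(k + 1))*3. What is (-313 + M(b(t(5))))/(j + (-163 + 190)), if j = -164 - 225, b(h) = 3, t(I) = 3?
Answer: 277/362 ≈ 0.76519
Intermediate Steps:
M(k) = 3*k*(1 + k) (M(k) = (k*(1 + k))*3 = 3*k*(1 + k))
j = -389
(-313 + M(b(t(5))))/(j + (-163 + 190)) = (-313 + 3*3*(1 + 3))/(-389 + (-163 + 190)) = (-313 + 3*3*4)/(-389 + 27) = (-313 + 36)/(-362) = -277*(-1/362) = 277/362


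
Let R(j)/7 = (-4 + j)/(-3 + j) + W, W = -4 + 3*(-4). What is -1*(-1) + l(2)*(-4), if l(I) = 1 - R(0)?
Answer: -1241/3 ≈ -413.67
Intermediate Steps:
W = -16 (W = -4 - 12 = -16)
R(j) = -112 + 7*(-4 + j)/(-3 + j) (R(j) = 7*((-4 + j)/(-3 + j) - 16) = 7*(-16 + (-4 + j)/(-3 + j)) = -112 + 7*(-4 + j)/(-3 + j))
l(I) = 311/3 (l(I) = 1 - 7*(44 - 15*0)/(-3 + 0) = 1 - 7*(44 + 0)/(-3) = 1 - 7*(-1)*44/3 = 1 - 1*(-308/3) = 1 + 308/3 = 311/3)
-1*(-1) + l(2)*(-4) = -1*(-1) + (311/3)*(-4) = 1 - 1244/3 = -1241/3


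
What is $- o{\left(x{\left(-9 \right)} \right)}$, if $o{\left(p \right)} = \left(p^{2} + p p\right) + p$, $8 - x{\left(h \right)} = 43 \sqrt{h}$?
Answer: $33146 + 4257 i \approx 33146.0 + 4257.0 i$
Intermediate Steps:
$x{\left(h \right)} = 8 - 43 \sqrt{h}$
$o{\left(p \right)} = p + 2 p^{2}$ ($o{\left(p \right)} = \left(p^{2} + p^{2}\right) + p = 2 p^{2} + p = p + 2 p^{2}$)
$- o{\left(x{\left(-9 \right)} \right)} = - \left(8 - 43 \sqrt{-9}\right) \left(1 + 2 \left(8 - 43 \sqrt{-9}\right)\right) = - \left(8 - 43 \cdot 3 i\right) \left(1 + 2 \left(8 - 43 \cdot 3 i\right)\right) = - \left(8 - 129 i\right) \left(1 + 2 \left(8 - 129 i\right)\right) = - \left(8 - 129 i\right) \left(1 + \left(16 - 258 i\right)\right) = - \left(8 - 129 i\right) \left(17 - 258 i\right)$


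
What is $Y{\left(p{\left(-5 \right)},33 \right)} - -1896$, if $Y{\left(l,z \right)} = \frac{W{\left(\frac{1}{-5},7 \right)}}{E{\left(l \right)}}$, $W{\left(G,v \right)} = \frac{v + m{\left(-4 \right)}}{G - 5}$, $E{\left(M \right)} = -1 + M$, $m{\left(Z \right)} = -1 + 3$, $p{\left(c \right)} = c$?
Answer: $\frac{98607}{52} \approx 1896.3$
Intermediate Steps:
$m{\left(Z \right)} = 2$
$W{\left(G,v \right)} = \frac{2 + v}{-5 + G}$ ($W{\left(G,v \right)} = \frac{v + 2}{G - 5} = \frac{2 + v}{-5 + G}$)
$Y{\left(l,z \right)} = - \frac{45}{26 \left(-1 + l\right)}$ ($Y{\left(l,z \right)} = \frac{\frac{1}{-5 + \frac{1}{-5}} \left(2 + 7\right)}{-1 + l} = \frac{\frac{1}{-5 - \frac{1}{5}} \cdot 9}{-1 + l} = \frac{\frac{1}{- \frac{26}{5}} \cdot 9}{-1 + l} = \frac{\left(- \frac{5}{26}\right) 9}{-1 + l} = - \frac{45}{26 \left(-1 + l\right)}$)
$Y{\left(p{\left(-5 \right)},33 \right)} - -1896 = - \frac{45}{-26 + 26 \left(-5\right)} - -1896 = - \frac{45}{-26 - 130} + 1896 = - \frac{45}{-156} + 1896 = \left(-45\right) \left(- \frac{1}{156}\right) + 1896 = \frac{15}{52} + 1896 = \frac{98607}{52}$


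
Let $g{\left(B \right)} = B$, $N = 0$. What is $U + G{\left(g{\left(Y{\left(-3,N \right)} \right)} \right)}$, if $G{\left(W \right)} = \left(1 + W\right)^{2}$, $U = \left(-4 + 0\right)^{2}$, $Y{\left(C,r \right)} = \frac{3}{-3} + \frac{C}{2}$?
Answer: $\frac{73}{4} \approx 18.25$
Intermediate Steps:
$Y{\left(C,r \right)} = -1 + \frac{C}{2}$ ($Y{\left(C,r \right)} = 3 \left(- \frac{1}{3}\right) + C \frac{1}{2} = -1 + \frac{C}{2}$)
$U = 16$ ($U = \left(-4\right)^{2} = 16$)
$U + G{\left(g{\left(Y{\left(-3,N \right)} \right)} \right)} = 16 + \left(1 + \left(-1 + \frac{1}{2} \left(-3\right)\right)\right)^{2} = 16 + \left(1 - \frac{5}{2}\right)^{2} = 16 + \left(- \frac{3}{2}\right)^{2} = 16 + \frac{9}{4} = \frac{73}{4}$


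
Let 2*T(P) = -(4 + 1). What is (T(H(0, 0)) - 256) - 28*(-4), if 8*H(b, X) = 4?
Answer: -293/2 ≈ -146.50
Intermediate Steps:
H(b, X) = ½ (H(b, X) = (⅛)*4 = ½)
T(P) = -5/2 (T(P) = (-(4 + 1))/2 = (-1*5)/2 = (½)*(-5) = -5/2)
(T(H(0, 0)) - 256) - 28*(-4) = (-5/2 - 256) - 28*(-4) = -517/2 + 112 = -293/2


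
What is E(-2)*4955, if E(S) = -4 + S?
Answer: -29730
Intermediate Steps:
E(-2)*4955 = (-4 - 2)*4955 = -6*4955 = -29730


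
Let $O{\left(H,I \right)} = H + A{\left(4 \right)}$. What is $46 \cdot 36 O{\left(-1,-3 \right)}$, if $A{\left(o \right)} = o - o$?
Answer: $-1656$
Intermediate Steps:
$A{\left(o \right)} = 0$
$O{\left(H,I \right)} = H$ ($O{\left(H,I \right)} = H + 0 = H$)
$46 \cdot 36 O{\left(-1,-3 \right)} = 46 \cdot 36 \left(-1\right) = 1656 \left(-1\right) = -1656$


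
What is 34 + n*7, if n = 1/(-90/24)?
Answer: 482/15 ≈ 32.133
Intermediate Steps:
n = -4/15 (n = 1/(-90*1/24) = 1/(-15/4) = -4/15 ≈ -0.26667)
34 + n*7 = 34 - 4/15*7 = 34 - 28/15 = 482/15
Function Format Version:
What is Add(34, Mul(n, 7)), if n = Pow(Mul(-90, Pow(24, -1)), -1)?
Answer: Rational(482, 15) ≈ 32.133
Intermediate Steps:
n = Rational(-4, 15) (n = Pow(Mul(-90, Rational(1, 24)), -1) = Pow(Rational(-15, 4), -1) = Rational(-4, 15) ≈ -0.26667)
Add(34, Mul(n, 7)) = Add(34, Mul(Rational(-4, 15), 7)) = Add(34, Rational(-28, 15)) = Rational(482, 15)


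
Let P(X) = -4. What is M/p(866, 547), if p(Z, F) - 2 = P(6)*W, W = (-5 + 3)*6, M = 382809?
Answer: 382809/50 ≈ 7656.2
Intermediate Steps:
W = -12 (W = -2*6 = -12)
p(Z, F) = 50 (p(Z, F) = 2 - 4*(-12) = 2 + 48 = 50)
M/p(866, 547) = 382809/50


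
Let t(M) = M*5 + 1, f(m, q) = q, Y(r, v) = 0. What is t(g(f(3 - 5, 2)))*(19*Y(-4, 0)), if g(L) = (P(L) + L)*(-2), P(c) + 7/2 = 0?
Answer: 0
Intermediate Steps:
P(c) = -7/2 (P(c) = -7/2 + 0 = -7/2)
g(L) = 7 - 2*L (g(L) = (-7/2 + L)*(-2) = 7 - 2*L)
t(M) = 1 + 5*M (t(M) = 5*M + 1 = 1 + 5*M)
t(g(f(3 - 5, 2)))*(19*Y(-4, 0)) = (1 + 5*(7 - 2*2))*(19*0) = (1 + 5*(7 - 4))*0 = (1 + 5*3)*0 = (1 + 15)*0 = 16*0 = 0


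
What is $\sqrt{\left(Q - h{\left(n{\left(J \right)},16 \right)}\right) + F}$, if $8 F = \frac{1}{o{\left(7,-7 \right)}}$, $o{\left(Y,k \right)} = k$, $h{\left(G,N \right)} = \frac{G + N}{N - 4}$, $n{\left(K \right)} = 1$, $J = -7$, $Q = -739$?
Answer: $\frac{i \sqrt{5224506}}{84} \approx 27.211 i$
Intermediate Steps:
$h{\left(G,N \right)} = \frac{G + N}{-4 + N}$
$F = - \frac{1}{56}$ ($F = \frac{1}{8 \left(-7\right)} = \frac{1}{8} \left(- \frac{1}{7}\right) = - \frac{1}{56} \approx -0.017857$)
$\sqrt{\left(Q - h{\left(n{\left(J \right)},16 \right)}\right) + F} = \sqrt{\left(-739 - \frac{1 + 16}{-4 + 16}\right) - \frac{1}{56}} = \sqrt{\left(-739 - \frac{1}{12} \cdot 17\right) - \frac{1}{56}} = \sqrt{\left(-739 - \frac{17}{12}\right) - \frac{1}{56}} = \sqrt{- \frac{8885}{12} - \frac{1}{56}} = \sqrt{- \frac{124393}{168}} = \frac{i \sqrt{5224506}}{84}$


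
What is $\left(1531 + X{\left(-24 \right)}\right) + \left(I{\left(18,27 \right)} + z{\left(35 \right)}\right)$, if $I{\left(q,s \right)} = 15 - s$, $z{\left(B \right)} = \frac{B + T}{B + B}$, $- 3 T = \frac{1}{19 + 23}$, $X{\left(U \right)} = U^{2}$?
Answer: $\frac{18482309}{8820} \approx 2095.5$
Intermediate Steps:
$T = - \frac{1}{126}$ ($T = - \frac{1}{3 \left(19 + 23\right)} = - \frac{1}{3 \cdot 42} = \left(- \frac{1}{3}\right) \frac{1}{42} = - \frac{1}{126} \approx -0.0079365$)
$z{\left(B \right)} = \frac{- \frac{1}{126} + B}{2 B}$ ($z{\left(B \right)} = \frac{B - \frac{1}{126}}{B + B} = \frac{- \frac{1}{126} + B}{2 B}$)
$\left(1531 + X{\left(-24 \right)}\right) + \left(I{\left(18,27 \right)} + z{\left(35 \right)}\right) = \left(1531 + \left(-24\right)^{2}\right) + \left(\left(15 - 27\right) + \frac{-1 + 126 \cdot 35}{252 \cdot 35}\right) = \left(1531 + 576\right) + \left(\left(15 - 27\right) + \frac{1}{252} \cdot \frac{1}{35} \left(-1 + 4410\right)\right) = 2107 - \left(12 - \frac{4409}{8820}\right) = 2107 + \left(-12 + \frac{4409}{8820}\right) = 2107 - \frac{101431}{8820} = \frac{18482309}{8820}$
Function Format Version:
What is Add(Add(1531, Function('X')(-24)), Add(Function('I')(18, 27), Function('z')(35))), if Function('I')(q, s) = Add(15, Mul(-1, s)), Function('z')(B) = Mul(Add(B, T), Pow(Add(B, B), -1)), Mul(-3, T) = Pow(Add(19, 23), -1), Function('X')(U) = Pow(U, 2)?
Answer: Rational(18482309, 8820) ≈ 2095.5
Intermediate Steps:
T = Rational(-1, 126) (T = Mul(Rational(-1, 3), Pow(Add(19, 23), -1)) = Mul(Rational(-1, 3), Pow(42, -1)) = Mul(Rational(-1, 3), Rational(1, 42)) = Rational(-1, 126) ≈ -0.0079365)
Function('z')(B) = Mul(Rational(1, 2), Pow(B, -1), Add(Rational(-1, 126), B)) (Function('z')(B) = Mul(Add(B, Rational(-1, 126)), Pow(Add(B, B), -1)) = Mul(Add(Rational(-1, 126), B), Pow(Mul(2, B), -1)) = Mul(Add(Rational(-1, 126), B), Mul(Rational(1, 2), Pow(B, -1))) = Mul(Rational(1, 2), Pow(B, -1), Add(Rational(-1, 126), B)))
Add(Add(1531, Function('X')(-24)), Add(Function('I')(18, 27), Function('z')(35))) = Add(Add(1531, Pow(-24, 2)), Add(Add(15, Mul(-1, 27)), Mul(Rational(1, 252), Pow(35, -1), Add(-1, Mul(126, 35))))) = Add(Add(1531, 576), Add(Add(15, -27), Mul(Rational(1, 252), Rational(1, 35), Add(-1, 4410)))) = Add(2107, Add(-12, Mul(Rational(1, 252), Rational(1, 35), 4409))) = Add(2107, Add(-12, Rational(4409, 8820))) = Add(2107, Rational(-101431, 8820)) = Rational(18482309, 8820)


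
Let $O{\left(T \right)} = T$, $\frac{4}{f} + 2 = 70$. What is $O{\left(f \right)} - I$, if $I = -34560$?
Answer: $\frac{587521}{17} \approx 34560.0$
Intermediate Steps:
$f = \frac{1}{17}$ ($f = \frac{4}{-2 + 70} = \frac{4}{68} = 4 \cdot \frac{1}{68} = \frac{1}{17} \approx 0.058824$)
$O{\left(f \right)} - I = \frac{1}{17} - -34560 = \frac{1}{17} + 34560 = \frac{587521}{17}$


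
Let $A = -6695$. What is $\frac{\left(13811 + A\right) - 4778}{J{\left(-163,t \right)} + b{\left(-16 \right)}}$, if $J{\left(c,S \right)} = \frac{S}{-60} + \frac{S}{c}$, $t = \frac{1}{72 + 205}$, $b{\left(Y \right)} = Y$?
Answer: $- \frac{904826040}{6192169} \approx -146.12$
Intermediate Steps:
$t = \frac{1}{277} \approx 0.0036101$
$J{\left(c,S \right)} = - \frac{S}{60} + \frac{S}{c}$ ($J{\left(c,S \right)} = S \left(- \frac{1}{60}\right) + \frac{S}{c} = - \frac{S}{60} + \frac{S}{c}$)
$\frac{\left(13811 + A\right) - 4778}{J{\left(-163,t \right)} + b{\left(-16 \right)}} = \frac{\left(13811 - 6695\right) - 4778}{\left(\left(- \frac{1}{60}\right) \frac{1}{277} + \frac{1}{277 \left(-163\right)}\right) - 16} = \frac{7116 - 4778}{\left(- \frac{1}{16620} + \frac{1}{277} \left(- \frac{1}{163}\right)\right) - 16} = \frac{2338}{\left(- \frac{1}{16620} - \frac{1}{45151}\right) - 16} = \frac{2338}{- \frac{223}{2709060} - 16} = \frac{2338}{- \frac{43345183}{2709060}} = 2338 \left(- \frac{2709060}{43345183}\right) = - \frac{904826040}{6192169}$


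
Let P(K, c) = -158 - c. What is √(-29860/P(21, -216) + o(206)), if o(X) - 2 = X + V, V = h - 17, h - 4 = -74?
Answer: 9*I*√4089/29 ≈ 19.845*I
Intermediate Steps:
h = -70 (h = 4 - 74 = -70)
V = -87 (V = -70 - 17 = -87)
o(X) = -85 + X (o(X) = 2 + (X - 87) = 2 + (-87 + X) = -85 + X)
√(-29860/P(21, -216) + o(206)) = √(-29860/(-158 - 1*(-216)) + (-85 + 206)) = √(-29860/(-158 + 216) + 121) = √(-29860/58 + 121) = √(-29860*1/58 + 121) = √(-14930/29 + 121) = √(-11421/29) = 9*I*√4089/29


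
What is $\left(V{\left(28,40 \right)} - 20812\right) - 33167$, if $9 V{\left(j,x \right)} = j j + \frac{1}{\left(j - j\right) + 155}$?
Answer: $- \frac{25059728}{465} \approx -53892.0$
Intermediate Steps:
$V{\left(j,x \right)} = \frac{1}{1395} + \frac{j^{2}}{9}$ ($V{\left(j,x \right)} = \frac{j j + \frac{1}{\left(j - j\right) + 155}}{9} = \frac{j^{2} + \frac{1}{0 + 155}}{9} = \frac{j^{2} + \frac{1}{155}}{9} = \frac{\frac{1}{155} + j^{2}}{9} = \frac{1}{1395} + \frac{j^{2}}{9}$)
$\left(V{\left(28,40 \right)} - 20812\right) - 33167 = \left(\left(\frac{1}{1395} + \frac{28^{2}}{9}\right) - 20812\right) - 33167 = \left(\left(\frac{1}{1395} + \frac{1}{9} \cdot 784\right) - 20812\right) - 33167 = \left(\left(\frac{1}{1395} + \frac{784}{9}\right) - 20812\right) - 33167 = \left(\frac{40507}{465} - 20812\right) - 33167 = - \frac{9637073}{465} - 33167 = - \frac{25059728}{465}$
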